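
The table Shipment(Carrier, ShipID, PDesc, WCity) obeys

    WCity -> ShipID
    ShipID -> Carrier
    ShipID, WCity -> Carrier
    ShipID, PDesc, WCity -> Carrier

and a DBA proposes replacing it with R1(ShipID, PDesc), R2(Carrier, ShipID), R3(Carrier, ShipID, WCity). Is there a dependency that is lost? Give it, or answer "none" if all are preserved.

none

WCity → ShipID lies within R3.
ShipID → Carrier lies within R2.
ShipID, WCity → Carrier lies within R3.
ShipID, PDesc, WCity → Carrier: restricted closure across fragments reaches Carrier.
Every dependency is enforceable on the fragments, so the decomposition is dependency-preserving.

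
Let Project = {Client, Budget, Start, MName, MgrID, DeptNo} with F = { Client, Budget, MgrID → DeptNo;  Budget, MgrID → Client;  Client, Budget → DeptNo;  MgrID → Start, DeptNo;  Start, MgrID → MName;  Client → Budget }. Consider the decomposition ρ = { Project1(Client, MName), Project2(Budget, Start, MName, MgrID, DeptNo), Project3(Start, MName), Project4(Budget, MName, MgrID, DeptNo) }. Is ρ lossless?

Chase test. Columns are Client, Budget, Start, MName, MgrID, DeptNo; row i has aⱼ where attribute j ∈ Projecti, else bᵢⱼ.
Initial tableau (one row per fragment):
  row 1: a1 b12 b13 a4 b15 b16
  row 2: b21 a2 a3 a4 a5 a6
  row 3: b31 b32 a3 a4 b35 b36
  row 4: b41 a2 b43 a4 a5 a6
Rows 2 and 4 agree on Budget, MgrID; apply Budget, MgrID→Client and equate their Client entries.
Rows 2 and 4 agree on MgrID; apply MgrID→Start, DeptNo and equate their Start, DeptNo entries.
No row becomes fully distinguished — the join is lossy.

No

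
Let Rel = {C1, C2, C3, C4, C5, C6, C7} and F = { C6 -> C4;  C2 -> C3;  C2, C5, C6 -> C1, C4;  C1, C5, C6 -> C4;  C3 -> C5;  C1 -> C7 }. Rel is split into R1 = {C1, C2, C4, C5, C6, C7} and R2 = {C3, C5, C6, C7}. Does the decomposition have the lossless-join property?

No

Common attributes: R1 ∩ R2 = {C5, C6, C7}.
Closure of {C5, C6, C7}: C6 → C4 applies, adding C4. So (C5, C6, C7)⁺ = {C4, C5, C6, C7}.
The closure contains neither all of R1 = {C1, C2, C4, C5, C6, C7} nor all of R2 = {C3, C5, C6, C7}, so the common attributes are not a superkey of either fragment. The join is lossy.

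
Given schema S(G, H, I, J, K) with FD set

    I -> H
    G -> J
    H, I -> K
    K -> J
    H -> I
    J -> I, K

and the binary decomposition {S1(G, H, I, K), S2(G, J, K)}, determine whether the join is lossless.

Yes

Common attributes: S1 ∩ S2 = {G, K}.
Closure of {G, K}: G → J applies, adding J; J → I, K applies, adding I; I → H applies, adding H. So (G, K)⁺ = {G, H, I, J, K}.
This closure contains every attribute of S1, so S1 ∩ S2 → S1. The join is lossless.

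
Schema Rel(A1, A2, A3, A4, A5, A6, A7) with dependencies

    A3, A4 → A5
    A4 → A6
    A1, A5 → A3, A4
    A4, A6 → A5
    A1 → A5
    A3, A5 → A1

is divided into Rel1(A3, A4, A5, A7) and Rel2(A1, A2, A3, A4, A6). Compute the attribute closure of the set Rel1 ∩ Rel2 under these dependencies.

A1, A3, A4, A5, A6

Rel1 ∩ Rel2 = {A3, A4}.
A3, A4 → A5 applies, adding A5
A4 → A6 applies, adding A6
A3, A5 → A1 applies, adding A1
Closure: {A1, A3, A4, A5, A6}.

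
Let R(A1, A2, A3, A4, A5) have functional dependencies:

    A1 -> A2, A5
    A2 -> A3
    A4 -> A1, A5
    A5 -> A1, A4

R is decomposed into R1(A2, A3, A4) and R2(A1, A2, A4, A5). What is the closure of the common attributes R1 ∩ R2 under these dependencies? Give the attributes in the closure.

R1 ∩ R2 = {A2, A4}.
A2 → A3 applies, adding A3
A4 → A1, A5 applies, adding A1, A5
Closure: {A1, A2, A3, A4, A5}.

A1, A2, A3, A4, A5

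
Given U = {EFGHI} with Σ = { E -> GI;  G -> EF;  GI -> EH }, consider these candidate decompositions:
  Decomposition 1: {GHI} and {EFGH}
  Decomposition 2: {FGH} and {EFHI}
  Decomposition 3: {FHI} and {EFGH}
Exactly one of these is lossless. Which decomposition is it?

Decomposition 1

Decomposition 1: common = {GH}, closure = {EFGHI} → lossless.
Decomposition 2: common = {FH}, closure = {FH} → lossy.
Decomposition 3: common = {FH}, closure = {FH} → lossy.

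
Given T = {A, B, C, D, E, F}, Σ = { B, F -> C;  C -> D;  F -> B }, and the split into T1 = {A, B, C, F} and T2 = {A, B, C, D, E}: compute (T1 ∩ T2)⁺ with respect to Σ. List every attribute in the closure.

A, B, C, D

T1 ∩ T2 = {A, B, C}.
C → D applies, adding D
Closure: {A, B, C, D}.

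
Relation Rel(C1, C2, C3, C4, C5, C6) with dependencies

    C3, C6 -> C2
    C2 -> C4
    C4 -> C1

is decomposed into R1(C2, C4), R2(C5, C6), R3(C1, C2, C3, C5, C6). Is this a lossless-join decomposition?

Yes

Chase test. Columns are C1, C2, C3, C4, C5, C6; row i has aⱼ where attribute j ∈ Ri, else bᵢⱼ.
Initial tableau (one row per fragment):
  row 1: b11 a2 b13 a4 b15 b16
  row 2: b21 b22 b23 b24 a5 a6
  row 3: a1 a2 a3 b34 a5 a6
Rows 1 and 3 agree on C2; apply C2→C4 and equate their C4 entries.
Rows 1 and 3 agree on C4; apply C4→C1 and equate their C1 entries.
Row 3 is now all distinguished symbols — the join is lossless.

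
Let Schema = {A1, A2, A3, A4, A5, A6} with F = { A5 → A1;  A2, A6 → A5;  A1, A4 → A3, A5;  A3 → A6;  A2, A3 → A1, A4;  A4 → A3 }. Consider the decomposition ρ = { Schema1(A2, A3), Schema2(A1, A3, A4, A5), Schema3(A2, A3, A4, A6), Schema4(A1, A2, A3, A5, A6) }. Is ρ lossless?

Yes

Chase test. Columns are A1, A2, A3, A4, A5, A6; row i has aⱼ where attribute j ∈ Schemai, else bᵢⱼ.
Initial tableau (one row per fragment):
  row 1: b11 a2 a3 b14 b15 b16
  row 2: a1 b22 a3 a4 a5 b26
  row 3: b31 a2 a3 a4 b35 a6
  row 4: a1 a2 a3 b44 a5 a6
Rows 3 and 4 agree on A2, A6; apply A2, A6→A5 and equate their A5 entries.
Rows 1 and 2 agree on A3; apply A3→A6 and equate their A6 entries.
Rows 1 and 3 agree on A3; apply A3→A6 and equate their A6 entries.
Rows 1 and 3 agree on A2, A3; apply A2, A3→A1, A4 and equate their A1, A4 entries.
Rows 1 and 4 agree on A2, A3; apply A2, A3→A1, A4 and equate their A1, A4 entries.
Rows 1 and 3 agree on A2, A6; apply A2, A6→A5 and equate their A5 entries.
Row 1 is now all distinguished symbols — the join is lossless.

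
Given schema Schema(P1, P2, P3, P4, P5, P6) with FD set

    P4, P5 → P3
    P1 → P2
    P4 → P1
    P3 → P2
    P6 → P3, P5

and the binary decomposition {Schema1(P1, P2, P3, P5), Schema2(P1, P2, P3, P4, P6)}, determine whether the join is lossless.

No

Common attributes: Schema1 ∩ Schema2 = {P1, P2, P3}.
No dependency enlarges {P1, P2, P3}, so (P1, P2, P3)⁺ = {P1, P2, P3}.
The closure contains neither all of Schema1 = {P1, P2, P3, P5} nor all of Schema2 = {P1, P2, P3, P4, P6}, so the common attributes are not a superkey of either fragment. The join is lossy.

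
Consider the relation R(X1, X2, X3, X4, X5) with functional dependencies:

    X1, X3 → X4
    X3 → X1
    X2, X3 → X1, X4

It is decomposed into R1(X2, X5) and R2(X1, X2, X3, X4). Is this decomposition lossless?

Common attributes: R1 ∩ R2 = {X2}.
No dependency enlarges {X2}, so (X2)⁺ = {X2}.
The closure contains neither all of R1 = {X2, X5} nor all of R2 = {X1, X2, X3, X4}, so the common attributes are not a superkey of either fragment. The join is lossy.

No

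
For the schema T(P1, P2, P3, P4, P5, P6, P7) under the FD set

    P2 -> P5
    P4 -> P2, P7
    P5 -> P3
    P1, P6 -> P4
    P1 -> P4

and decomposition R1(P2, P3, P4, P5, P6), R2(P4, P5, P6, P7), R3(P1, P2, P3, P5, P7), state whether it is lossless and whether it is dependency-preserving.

Lossless test (chase): Rows 1 and 2 agree on P4; apply P4→P2, P7 and equate their P2, P7 entries. Rows 1 and 2 agree on P5; apply P5→P3 and equate their P3 entries. No row becomes fully distinguished — the join is lossy.
Dependency preservation: the restricted closure of {P1, P6} across the fragments never reaches {P4}, so P1, P6 → P4 cannot be enforced without a join — not preserved.

lossy and not dependency-preserving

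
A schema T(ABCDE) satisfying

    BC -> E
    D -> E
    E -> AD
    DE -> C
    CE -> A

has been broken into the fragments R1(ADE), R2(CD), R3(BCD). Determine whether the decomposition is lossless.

Yes

Chase test. Columns are ABCDE; row i has aⱼ where attribute j ∈ Ri, else bᵢⱼ.
Initial tableau (one row per fragment):
  row 1: a1 b12 b13 a4 a5
  row 2: b21 b22 a3 a4 b25
  row 3: b31 a2 a3 a4 b35
Rows 1 and 2 agree on D; apply D→E and equate their E entries.
Rows 1 and 3 agree on D; apply D→E and equate their E entries.
Rows 1 and 2 agree on E; apply E→AD and equate their AD entries.
Rows 1 and 3 agree on E; apply E→AD and equate their AD entries.
Rows 1 and 2 agree on DE; apply DE→C and equate their C entries.
Row 3 is now all distinguished symbols — the join is lossless.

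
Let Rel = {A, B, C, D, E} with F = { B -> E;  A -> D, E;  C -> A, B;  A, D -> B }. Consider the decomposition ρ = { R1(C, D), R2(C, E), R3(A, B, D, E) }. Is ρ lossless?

No

Chase test. Columns are A, B, C, D, E; row i has aⱼ where attribute j ∈ Ri, else bᵢⱼ.
Initial tableau (one row per fragment):
  row 1: b11 b12 a3 a4 b15
  row 2: b21 b22 a3 b24 a5
  row 3: a1 a2 b33 a4 a5
Rows 1 and 2 agree on C; apply C→A, B and equate their A, B entries.
Rows 1 and 2 agree on B; apply B→E and equate their E entries.
Rows 1 and 2 agree on A; apply A→D, E and equate their D, E entries.
No row becomes fully distinguished — the join is lossy.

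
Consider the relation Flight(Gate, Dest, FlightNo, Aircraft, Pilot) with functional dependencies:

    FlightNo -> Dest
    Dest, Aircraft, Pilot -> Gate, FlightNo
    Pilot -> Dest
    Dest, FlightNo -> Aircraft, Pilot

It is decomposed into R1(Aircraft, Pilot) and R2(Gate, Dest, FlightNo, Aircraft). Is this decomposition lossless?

No

Common attributes: R1 ∩ R2 = {Aircraft}.
No dependency enlarges {Aircraft}, so (Aircraft)⁺ = {Aircraft}.
The closure contains neither all of R1 = {Aircraft, Pilot} nor all of R2 = {Gate, Dest, FlightNo, Aircraft}, so the common attributes are not a superkey of either fragment. The join is lossy.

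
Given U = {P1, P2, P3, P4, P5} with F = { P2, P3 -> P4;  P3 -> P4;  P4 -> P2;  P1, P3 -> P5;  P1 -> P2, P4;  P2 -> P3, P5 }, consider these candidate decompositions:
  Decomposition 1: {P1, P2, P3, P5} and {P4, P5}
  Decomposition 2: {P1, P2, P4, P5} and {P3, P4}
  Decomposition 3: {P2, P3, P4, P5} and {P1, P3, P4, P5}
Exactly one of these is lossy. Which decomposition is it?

Decomposition 1

Decomposition 1: common = {P5}, closure = {P5} → lossy.
Decomposition 2: common = {P4}, closure = {P2, P3, P4, P5} → lossless.
Decomposition 3: common = {P3, P4, P5}, closure = {P2, P3, P4, P5} → lossless.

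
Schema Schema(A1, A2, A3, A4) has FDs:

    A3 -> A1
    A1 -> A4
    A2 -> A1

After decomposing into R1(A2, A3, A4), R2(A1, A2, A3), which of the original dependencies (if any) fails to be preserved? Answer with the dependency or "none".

Check A1 → A4: no single fragment contains all of {A1, A4}, and the restricted closure of {A1} across the fragments never reaches {A4}.
A3 → A1 is preserved.
A2 → A1 is preserved.

A1 -> A4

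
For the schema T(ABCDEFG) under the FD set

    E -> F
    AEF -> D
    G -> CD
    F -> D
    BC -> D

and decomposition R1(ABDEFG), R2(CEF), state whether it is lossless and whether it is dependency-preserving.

lossy and not dependency-preserving

Lossless test: (EF)⁺ = {DEF}, which is a superkey of neither fragment — lossy.
Dependency preservation: the restricted closure of {G} across the fragments never reaches {CD}, so G → CD cannot be enforced without a join — not preserved.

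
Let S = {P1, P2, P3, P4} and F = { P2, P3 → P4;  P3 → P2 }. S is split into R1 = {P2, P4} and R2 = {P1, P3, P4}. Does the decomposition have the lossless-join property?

No

Common attributes: R1 ∩ R2 = {P4}.
No dependency enlarges {P4}, so (P4)⁺ = {P4}.
The closure contains neither all of R1 = {P2, P4} nor all of R2 = {P1, P3, P4}, so the common attributes are not a superkey of either fragment. The join is lossy.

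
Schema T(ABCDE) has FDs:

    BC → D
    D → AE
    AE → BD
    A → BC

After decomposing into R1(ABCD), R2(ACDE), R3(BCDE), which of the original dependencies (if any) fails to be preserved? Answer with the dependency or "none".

none

BC → D lies within R1.
D → AE lies within R2.
AE → BD: restricted closure across fragments reaches BD.
A → BC lies within R1.
Every dependency is enforceable on the fragments, so the decomposition is dependency-preserving.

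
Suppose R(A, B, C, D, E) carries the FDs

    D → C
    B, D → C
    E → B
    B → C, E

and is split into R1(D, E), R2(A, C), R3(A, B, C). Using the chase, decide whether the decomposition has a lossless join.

Chase test. Columns are A, B, C, D, E; row i has aⱼ where attribute j ∈ Ri, else bᵢⱼ.
Initial tableau (one row per fragment):
  row 1: b11 b12 b13 a4 a5
  row 2: a1 b22 a3 b24 b25
  row 3: a1 a2 a3 b34 b35
No row becomes fully distinguished — the join is lossy.

No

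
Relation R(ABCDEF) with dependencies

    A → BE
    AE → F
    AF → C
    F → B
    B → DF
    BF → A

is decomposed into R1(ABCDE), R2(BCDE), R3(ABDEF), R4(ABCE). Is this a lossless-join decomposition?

Yes

Chase test. Columns are ABCDEF; row i has aⱼ where attribute j ∈ Ri, else bᵢⱼ.
Initial tableau (one row per fragment):
  row 1: a1 a2 a3 a4 a5 b16
  row 2: b21 a2 a3 a4 a5 b26
  row 3: a1 a2 b33 a4 a5 a6
  row 4: a1 a2 a3 b44 a5 b46
Rows 1 and 3 agree on AE; apply AE→F and equate their F entries.
Rows 1 and 4 agree on AE; apply AE→F and equate their F entries.
Rows 1 and 3 agree on AF; apply AF→C and equate their C entries.
Rows 1 and 2 agree on B; apply B→DF and equate their DF entries.
Rows 1 and 4 agree on B; apply B→DF and equate their DF entries.
Rows 1 and 2 agree on BF; apply BF→A and equate their A entries.
Row 1 is now all distinguished symbols — the join is lossless.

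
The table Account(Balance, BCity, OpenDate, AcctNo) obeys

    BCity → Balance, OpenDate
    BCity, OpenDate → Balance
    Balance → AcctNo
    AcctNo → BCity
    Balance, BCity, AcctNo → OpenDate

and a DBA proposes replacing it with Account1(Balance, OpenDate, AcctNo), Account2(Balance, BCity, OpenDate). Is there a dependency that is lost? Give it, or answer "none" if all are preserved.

none

BCity → Balance, OpenDate lies within Account2.
BCity, OpenDate → Balance lies within Account2.
Balance → AcctNo lies within Account1.
AcctNo → BCity: restricted closure across fragments reaches BCity.
Balance, BCity, AcctNo → OpenDate: restricted closure across fragments reaches OpenDate.
Every dependency is enforceable on the fragments, so the decomposition is dependency-preserving.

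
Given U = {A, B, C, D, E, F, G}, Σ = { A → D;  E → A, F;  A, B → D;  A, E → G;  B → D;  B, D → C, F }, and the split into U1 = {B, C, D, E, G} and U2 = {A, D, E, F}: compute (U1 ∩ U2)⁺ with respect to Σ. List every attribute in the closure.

A, D, E, F, G

U1 ∩ U2 = {D, E}.
E → A, F applies, adding A, F
A, E → G applies, adding G
Closure: {A, D, E, F, G}.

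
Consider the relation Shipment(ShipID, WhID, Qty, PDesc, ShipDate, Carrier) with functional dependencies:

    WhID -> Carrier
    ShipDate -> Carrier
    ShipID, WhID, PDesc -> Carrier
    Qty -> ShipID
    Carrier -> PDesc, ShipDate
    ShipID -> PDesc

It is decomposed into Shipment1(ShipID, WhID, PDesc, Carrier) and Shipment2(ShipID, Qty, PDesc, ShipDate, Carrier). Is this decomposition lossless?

No

Common attributes: Shipment1 ∩ Shipment2 = {ShipID, PDesc, Carrier}.
Closure of {ShipID, PDesc, Carrier}: Carrier → PDesc, ShipDate applies, adding ShipDate. So (ShipID, PDesc, Carrier)⁺ = {ShipID, PDesc, ShipDate, Carrier}.
The closure contains neither all of Shipment1 = {ShipID, WhID, PDesc, Carrier} nor all of Shipment2 = {ShipID, Qty, PDesc, ShipDate, Carrier}, so the common attributes are not a superkey of either fragment. The join is lossy.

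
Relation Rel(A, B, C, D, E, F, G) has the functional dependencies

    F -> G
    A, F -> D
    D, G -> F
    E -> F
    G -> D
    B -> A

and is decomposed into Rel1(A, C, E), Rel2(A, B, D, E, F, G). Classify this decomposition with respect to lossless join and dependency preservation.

Lossless test: (A, E)⁺ = {A, D, E, F, G}, which is a superkey of neither fragment — lossy.
Dependency preservation: every FD's attributes lie within a single fragment, so each can be enforced locally — preserved.

lossy but dependency-preserving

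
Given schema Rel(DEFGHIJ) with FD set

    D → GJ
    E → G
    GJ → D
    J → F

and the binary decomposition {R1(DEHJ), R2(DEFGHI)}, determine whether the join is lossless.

Common attributes: R1 ∩ R2 = {DEH}.
Closure of {DEH}: D → GJ applies, adding GJ; J → F applies, adding F. So (DEH)⁺ = {DEFGHJ}.
This closure contains every attribute of R1, so R1 ∩ R2 → R1. The join is lossless.

Yes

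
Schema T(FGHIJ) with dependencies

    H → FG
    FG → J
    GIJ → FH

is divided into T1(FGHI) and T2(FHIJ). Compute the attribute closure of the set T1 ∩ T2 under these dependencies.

FGHIJ

T1 ∩ T2 = {FHI}.
H → FG applies, adding G
FG → J applies, adding J
Closure: {FGHIJ}.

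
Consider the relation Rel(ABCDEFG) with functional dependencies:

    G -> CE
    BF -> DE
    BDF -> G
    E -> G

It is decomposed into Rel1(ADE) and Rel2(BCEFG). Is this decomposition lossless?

No

Common attributes: Rel1 ∩ Rel2 = {E}.
Closure of {E}: E → G applies, adding G; G → CE applies, adding C. So (E)⁺ = {CEG}.
The closure contains neither all of Rel1 = {ADE} nor all of Rel2 = {BCEFG}, so the common attributes are not a superkey of either fragment. The join is lossy.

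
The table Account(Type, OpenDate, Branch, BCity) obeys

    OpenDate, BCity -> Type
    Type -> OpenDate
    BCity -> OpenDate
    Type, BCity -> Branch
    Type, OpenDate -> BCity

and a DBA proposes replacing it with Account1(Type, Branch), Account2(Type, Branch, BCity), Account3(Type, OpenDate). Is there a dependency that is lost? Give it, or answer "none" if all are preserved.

none

OpenDate, BCity → Type: restricted closure across fragments reaches Type.
Type → OpenDate lies within Account3.
BCity → OpenDate: restricted closure across fragments reaches OpenDate.
Type, BCity → Branch lies within Account2.
Type, OpenDate → BCity: restricted closure across fragments reaches BCity.
Every dependency is enforceable on the fragments, so the decomposition is dependency-preserving.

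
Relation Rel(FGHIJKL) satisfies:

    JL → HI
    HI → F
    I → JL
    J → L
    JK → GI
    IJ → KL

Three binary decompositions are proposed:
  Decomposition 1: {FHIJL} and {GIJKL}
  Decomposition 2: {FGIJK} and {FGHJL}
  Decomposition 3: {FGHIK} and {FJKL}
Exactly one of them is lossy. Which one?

Decomposition 3

Decomposition 1: common = {IJL}, closure = {FGHIJKL} → lossless.
Decomposition 2: common = {FGJ}, closure = {FGHIJKL} → lossless.
Decomposition 3: common = {FK}, closure = {FK} → lossy.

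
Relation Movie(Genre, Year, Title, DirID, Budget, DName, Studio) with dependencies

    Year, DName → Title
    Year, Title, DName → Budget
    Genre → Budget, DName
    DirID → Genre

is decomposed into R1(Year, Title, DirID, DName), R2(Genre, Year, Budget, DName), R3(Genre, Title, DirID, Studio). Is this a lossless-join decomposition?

Chase test. Columns are Genre, Year, Title, DirID, Budget, DName, Studio; row i has aⱼ where attribute j ∈ Ri, else bᵢⱼ.
Initial tableau (one row per fragment):
  row 1: b11 a2 a3 a4 b15 a6 b17
  row 2: a1 a2 b23 b24 a5 a6 b27
  row 3: a1 b32 a3 a4 b35 b36 a7
Rows 1 and 2 agree on Year, DName; apply Year, DName→Title and equate their Title entries.
Rows 1 and 2 agree on Year, Title, DName; apply Year, Title, DName→Budget and equate their Budget entries.
Rows 2 and 3 agree on Genre; apply Genre→Budget, DName and equate their Budget, DName entries.
Rows 1 and 3 agree on DirID; apply DirID→Genre and equate their Genre entries.
No row becomes fully distinguished — the join is lossy.

No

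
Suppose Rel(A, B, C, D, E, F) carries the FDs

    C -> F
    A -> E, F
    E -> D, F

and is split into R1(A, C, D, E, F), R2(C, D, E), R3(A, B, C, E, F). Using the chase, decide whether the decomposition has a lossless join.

Chase test. Columns are A, B, C, D, E, F; row i has aⱼ where attribute j ∈ Ri, else bᵢⱼ.
Initial tableau (one row per fragment):
  row 1: a1 b12 a3 a4 a5 a6
  row 2: b21 b22 a3 a4 a5 b26
  row 3: a1 a2 a3 b34 a5 a6
Rows 1 and 2 agree on C; apply C→F and equate their F entries.
Rows 1 and 3 agree on E; apply E→D, F and equate their D, F entries.
Row 3 is now all distinguished symbols — the join is lossless.

Yes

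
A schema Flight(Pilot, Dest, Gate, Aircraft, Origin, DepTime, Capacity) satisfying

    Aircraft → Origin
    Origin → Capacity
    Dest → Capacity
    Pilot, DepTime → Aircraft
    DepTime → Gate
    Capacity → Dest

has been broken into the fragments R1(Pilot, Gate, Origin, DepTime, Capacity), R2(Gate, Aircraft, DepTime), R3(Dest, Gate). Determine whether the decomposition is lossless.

Chase test. Columns are Pilot, Dest, Gate, Aircraft, Origin, DepTime, Capacity; row i has aⱼ where attribute j ∈ Ri, else bᵢⱼ.
Initial tableau (one row per fragment):
  row 1: a1 b12 a3 b14 a5 a6 a7
  row 2: b21 b22 a3 a4 b25 a6 b27
  row 3: b31 a2 a3 b34 b35 b36 b37
No row becomes fully distinguished — the join is lossy.

No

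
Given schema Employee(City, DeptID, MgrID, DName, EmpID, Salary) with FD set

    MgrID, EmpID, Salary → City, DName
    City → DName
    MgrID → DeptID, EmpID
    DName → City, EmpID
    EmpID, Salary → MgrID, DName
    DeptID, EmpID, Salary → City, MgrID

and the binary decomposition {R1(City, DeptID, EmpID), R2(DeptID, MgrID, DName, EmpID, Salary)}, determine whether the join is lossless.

No

Common attributes: R1 ∩ R2 = {DeptID, EmpID}.
No dependency enlarges {DeptID, EmpID}, so (DeptID, EmpID)⁺ = {DeptID, EmpID}.
The closure contains neither all of R1 = {City, DeptID, EmpID} nor all of R2 = {DeptID, MgrID, DName, EmpID, Salary}, so the common attributes are not a superkey of either fragment. The join is lossy.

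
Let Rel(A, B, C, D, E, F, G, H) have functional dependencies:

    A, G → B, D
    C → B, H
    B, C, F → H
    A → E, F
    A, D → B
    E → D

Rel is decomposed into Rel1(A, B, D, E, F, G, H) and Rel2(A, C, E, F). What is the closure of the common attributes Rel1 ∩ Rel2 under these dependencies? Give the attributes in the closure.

A, B, D, E, F

Rel1 ∩ Rel2 = {A, E, F}.
E → D applies, adding D
A, D → B applies, adding B
Closure: {A, B, D, E, F}.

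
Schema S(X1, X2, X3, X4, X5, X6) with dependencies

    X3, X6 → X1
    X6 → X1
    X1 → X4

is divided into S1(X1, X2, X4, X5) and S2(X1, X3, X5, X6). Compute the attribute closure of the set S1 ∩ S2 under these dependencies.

X1, X4, X5

S1 ∩ S2 = {X1, X5}.
X1 → X4 applies, adding X4
Closure: {X1, X4, X5}.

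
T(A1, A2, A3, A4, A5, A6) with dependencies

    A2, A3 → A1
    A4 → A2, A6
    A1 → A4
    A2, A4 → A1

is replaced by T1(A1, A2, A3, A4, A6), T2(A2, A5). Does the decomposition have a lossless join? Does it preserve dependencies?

Lossless test: (A2)⁺ = {A2}, which is a superkey of neither fragment — lossy.
Dependency preservation: every FD's attributes lie within a single fragment, so each can be enforced locally — preserved.

lossy but dependency-preserving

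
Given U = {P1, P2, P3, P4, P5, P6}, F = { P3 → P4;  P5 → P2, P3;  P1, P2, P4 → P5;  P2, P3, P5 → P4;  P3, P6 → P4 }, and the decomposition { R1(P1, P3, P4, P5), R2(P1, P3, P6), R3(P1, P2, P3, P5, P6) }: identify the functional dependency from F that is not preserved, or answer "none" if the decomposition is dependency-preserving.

P1, P2, P4 → P5

Check P1, P2, P4 → P5: no single fragment contains all of {P1, P2, P4, P5}, and the restricted closure of {P1, P2, P4} across the fragments never reaches {P5}.
P3 → P4 is preserved.
P5 → P2, P3 is preserved.
P2, P3, P5 → P4 is preserved.
P3, P6 → P4 is preserved.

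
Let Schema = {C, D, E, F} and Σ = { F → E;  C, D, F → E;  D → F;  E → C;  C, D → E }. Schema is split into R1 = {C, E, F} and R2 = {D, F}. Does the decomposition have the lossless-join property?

Yes

Common attributes: R1 ∩ R2 = {F}.
Closure of {F}: F → E applies, adding E; E → C applies, adding C. So (F)⁺ = {C, E, F}.
This closure contains every attribute of R1, so R1 ∩ R2 → R1. The join is lossless.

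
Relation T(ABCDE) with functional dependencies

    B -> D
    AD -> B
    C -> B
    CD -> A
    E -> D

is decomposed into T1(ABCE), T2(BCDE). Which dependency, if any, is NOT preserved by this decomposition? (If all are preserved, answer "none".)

Check AD → B: no single fragment contains all of {ABD}, and the restricted closure of {AD} across the fragments never reaches {B}.
B → D is preserved.
C → B is preserved.
CD → A is preserved.
E → D is preserved.

AD -> B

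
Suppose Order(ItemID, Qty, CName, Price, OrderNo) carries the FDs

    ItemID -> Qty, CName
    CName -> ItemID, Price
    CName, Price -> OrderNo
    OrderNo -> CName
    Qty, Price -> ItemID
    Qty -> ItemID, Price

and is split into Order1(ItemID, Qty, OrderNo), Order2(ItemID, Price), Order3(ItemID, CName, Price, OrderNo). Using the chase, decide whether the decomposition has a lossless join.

Chase test. Columns are ItemID, Qty, CName, Price, OrderNo; row i has aⱼ where attribute j ∈ Orderi, else bᵢⱼ.
Initial tableau (one row per fragment):
  row 1: a1 a2 b13 b14 a5
  row 2: a1 b22 b23 a4 b25
  row 3: a1 b32 a3 a4 a5
Rows 1 and 2 agree on ItemID; apply ItemID→Qty, CName and equate their Qty, CName entries.
Rows 1 and 3 agree on ItemID; apply ItemID→Qty, CName and equate their Qty, CName entries.
Rows 1 and 2 agree on CName; apply CName→ItemID, Price and equate their ItemID, Price entries.
Rows 1 and 2 agree on CName, Price; apply CName, Price→OrderNo and equate their OrderNo entries.
Row 1 is now all distinguished symbols — the join is lossless.

Yes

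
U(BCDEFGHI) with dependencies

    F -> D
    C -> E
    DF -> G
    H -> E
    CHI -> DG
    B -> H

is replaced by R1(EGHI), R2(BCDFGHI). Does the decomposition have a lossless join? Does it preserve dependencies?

lossless but not dependency-preserving

Lossless test: (GHI)⁺ = {EGHI}, which contains all of one fragment — lossless.
Dependency preservation: the restricted closure of {C} across the fragments never reaches {E}, so C → E cannot be enforced without a join — not preserved.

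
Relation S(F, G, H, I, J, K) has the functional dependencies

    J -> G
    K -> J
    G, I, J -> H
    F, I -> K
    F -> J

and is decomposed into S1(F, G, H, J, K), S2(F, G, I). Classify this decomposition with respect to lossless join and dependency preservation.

lossy and not dependency-preserving

Lossless test: (F, G)⁺ = {F, G, J}, which is a superkey of neither fragment — lossy.
Dependency preservation: the restricted closure of {G, I, J} across the fragments never reaches {H}, so G, I, J → H cannot be enforced without a join — not preserved.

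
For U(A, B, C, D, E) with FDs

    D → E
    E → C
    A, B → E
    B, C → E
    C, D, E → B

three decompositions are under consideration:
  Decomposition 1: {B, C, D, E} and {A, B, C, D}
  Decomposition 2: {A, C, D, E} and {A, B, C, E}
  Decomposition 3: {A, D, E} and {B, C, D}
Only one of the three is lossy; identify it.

Decomposition 1: common = {B, C, D}, closure = {B, C, D, E} → lossless.
Decomposition 2: common = {A, C, E}, closure = {A, C, E} → lossy.
Decomposition 3: common = {D}, closure = {B, C, D, E} → lossless.

Decomposition 2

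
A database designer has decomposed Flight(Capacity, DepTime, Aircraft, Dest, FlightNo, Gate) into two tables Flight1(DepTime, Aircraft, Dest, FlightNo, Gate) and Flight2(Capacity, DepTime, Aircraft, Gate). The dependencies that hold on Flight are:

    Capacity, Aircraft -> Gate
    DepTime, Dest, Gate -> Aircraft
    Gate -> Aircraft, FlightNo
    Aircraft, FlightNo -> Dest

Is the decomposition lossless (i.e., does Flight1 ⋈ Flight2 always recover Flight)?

Yes

Common attributes: Flight1 ∩ Flight2 = {DepTime, Aircraft, Gate}.
Closure of {DepTime, Aircraft, Gate}: Gate → Aircraft, FlightNo applies, adding FlightNo; Aircraft, FlightNo → Dest applies, adding Dest. So (DepTime, Aircraft, Gate)⁺ = {DepTime, Aircraft, Dest, FlightNo, Gate}.
This closure contains every attribute of Flight1, so Flight1 ∩ Flight2 → Flight1. The join is lossless.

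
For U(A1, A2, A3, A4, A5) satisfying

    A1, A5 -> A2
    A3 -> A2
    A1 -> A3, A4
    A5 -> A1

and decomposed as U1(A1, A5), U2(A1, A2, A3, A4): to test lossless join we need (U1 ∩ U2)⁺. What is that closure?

U1 ∩ U2 = {A1}.
A1 → A3, A4 applies, adding A3, A4
A3 → A2 applies, adding A2
Closure: {A1, A2, A3, A4}.

A1, A2, A3, A4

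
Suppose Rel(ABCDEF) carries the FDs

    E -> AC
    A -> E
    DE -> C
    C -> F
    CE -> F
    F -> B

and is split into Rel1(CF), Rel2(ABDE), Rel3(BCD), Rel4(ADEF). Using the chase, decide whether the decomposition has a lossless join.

Chase test. Columns are ABCDEF; row i has aⱼ where attribute j ∈ Reli, else bᵢⱼ.
Initial tableau (one row per fragment):
  row 1: b11 b12 a3 b14 b15 a6
  row 2: a1 a2 b23 a4 a5 b26
  row 3: b31 a2 a3 a4 b35 b36
  row 4: a1 b42 b43 a4 a5 a6
Rows 2 and 4 agree on E; apply E→AC and equate their AC entries.
Rows 1 and 3 agree on C; apply C→F and equate their F entries.
Rows 2 and 4 agree on C; apply C→F and equate their F entries.
Rows 1 and 2 agree on F; apply F→B and equate their B entries.
Rows 1 and 4 agree on F; apply F→B and equate their B entries.
No row becomes fully distinguished — the join is lossy.

No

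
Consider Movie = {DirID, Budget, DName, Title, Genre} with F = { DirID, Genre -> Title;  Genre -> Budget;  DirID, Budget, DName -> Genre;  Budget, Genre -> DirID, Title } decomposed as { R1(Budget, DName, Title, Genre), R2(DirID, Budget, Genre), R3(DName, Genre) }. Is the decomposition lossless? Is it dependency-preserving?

Lossless test (chase): Rows 1 and 3 agree on Genre; apply Genre→Budget and equate their Budget entries. Rows 1 and 2 agree on Budget, Genre; apply Budget, Genre→DirID, Title and equate their DirID, Title entries. Rows 1 and 3 agree on Budget, Genre; apply Budget, Genre→DirID, Title and equate their DirID, Title entries. Row 1 is now all distinguished symbols — the join is lossless.
Dependency preservation: the restricted closure of {DirID, Budget, DName} across the fragments never reaches {Genre}, so DirID, Budget, DName → Genre cannot be enforced without a join — not preserved.

lossless but not dependency-preserving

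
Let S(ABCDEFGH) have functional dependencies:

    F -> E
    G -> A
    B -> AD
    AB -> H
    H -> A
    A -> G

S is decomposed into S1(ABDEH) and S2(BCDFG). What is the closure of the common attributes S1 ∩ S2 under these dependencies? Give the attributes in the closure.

ABDGH

S1 ∩ S2 = {BD}.
B → AD applies, adding A
AB → H applies, adding H
A → G applies, adding G
Closure: {ABDGH}.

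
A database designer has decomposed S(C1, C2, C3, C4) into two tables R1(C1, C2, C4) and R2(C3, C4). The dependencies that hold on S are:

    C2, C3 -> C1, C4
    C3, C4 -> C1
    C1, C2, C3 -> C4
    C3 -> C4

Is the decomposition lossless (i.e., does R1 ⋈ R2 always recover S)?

Common attributes: R1 ∩ R2 = {C4}.
No dependency enlarges {C4}, so (C4)⁺ = {C4}.
The closure contains neither all of R1 = {C1, C2, C4} nor all of R2 = {C3, C4}, so the common attributes are not a superkey of either fragment. The join is lossy.

No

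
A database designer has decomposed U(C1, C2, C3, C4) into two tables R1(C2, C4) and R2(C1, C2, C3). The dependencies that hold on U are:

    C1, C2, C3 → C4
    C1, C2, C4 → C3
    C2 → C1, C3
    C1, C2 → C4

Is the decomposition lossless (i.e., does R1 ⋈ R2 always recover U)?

Common attributes: R1 ∩ R2 = {C2}.
Closure of {C2}: C2 → C1, C3 applies, adding C1, C3; C1, C2 → C4 applies, adding C4. So (C2)⁺ = {C1, C2, C3, C4}.
This closure contains every attribute of R1, so R1 ∩ R2 → R1. The join is lossless.

Yes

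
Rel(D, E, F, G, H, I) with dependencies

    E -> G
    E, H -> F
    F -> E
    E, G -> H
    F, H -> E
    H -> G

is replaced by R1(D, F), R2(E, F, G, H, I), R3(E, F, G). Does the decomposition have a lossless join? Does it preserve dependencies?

Lossless test (chase): Rows 1 and 2 agree on F; apply F→E and equate their E entries. Rows 2 and 3 agree on E, G; apply E, G→H and equate their H entries. Rows 1 and 2 agree on E; apply E→G and equate their G entries. Rows 1 and 2 agree on E, G; apply E, G→H and equate their H entries. No row becomes fully distinguished — the join is lossy.
Dependency preservation: every FD's attributes lie within a single fragment, so each can be enforced locally — preserved.

lossy but dependency-preserving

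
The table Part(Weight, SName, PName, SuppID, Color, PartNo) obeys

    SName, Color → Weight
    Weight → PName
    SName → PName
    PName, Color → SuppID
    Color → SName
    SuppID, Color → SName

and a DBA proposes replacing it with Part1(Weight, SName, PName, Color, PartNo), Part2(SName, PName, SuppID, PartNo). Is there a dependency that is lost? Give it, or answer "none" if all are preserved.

Check PName, Color → SuppID: no single fragment contains all of {PName, SuppID, Color}, and the restricted closure of {PName, Color} across the fragments never reaches {SuppID}.
SName, Color → Weight is preserved.
Weight → PName is preserved.
SName → PName is preserved.
Color → SName is preserved.
SuppID, Color → SName is preserved.

PName, Color → SuppID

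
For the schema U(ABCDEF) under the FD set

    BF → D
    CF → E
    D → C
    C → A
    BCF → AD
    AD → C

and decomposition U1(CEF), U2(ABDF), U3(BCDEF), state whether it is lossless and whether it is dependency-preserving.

lossless but not dependency-preserving

Lossless test (chase): Rows 2 and 3 agree on D; apply D→C and equate their C entries. Rows 1 and 2 agree on C; apply C→A and equate their A entries. Rows 1 and 3 agree on C; apply C→A and equate their A entries. Rows 1 and 2 agree on CF; apply CF→E and equate their E entries. Row 2 is now all distinguished symbols — the join is lossless.
Dependency preservation: the restricted closure of {C} across the fragments never reaches {A}, so C → A cannot be enforced without a join — not preserved.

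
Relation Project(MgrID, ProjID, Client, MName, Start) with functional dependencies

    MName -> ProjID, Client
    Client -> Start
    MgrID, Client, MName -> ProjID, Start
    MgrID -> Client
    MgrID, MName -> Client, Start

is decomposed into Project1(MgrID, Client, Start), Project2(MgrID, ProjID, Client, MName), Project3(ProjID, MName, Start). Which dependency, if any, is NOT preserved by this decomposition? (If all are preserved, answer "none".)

MName → ProjID, Client lies within Project2.
Client → Start lies within Project1.
MgrID, Client, MName → ProjID, Start: restricted closure across fragments reaches ProjID, Start.
MgrID → Client lies within Project1.
MgrID, MName → Client, Start: restricted closure across fragments reaches Client, Start.
Every dependency is enforceable on the fragments, so the decomposition is dependency-preserving.

none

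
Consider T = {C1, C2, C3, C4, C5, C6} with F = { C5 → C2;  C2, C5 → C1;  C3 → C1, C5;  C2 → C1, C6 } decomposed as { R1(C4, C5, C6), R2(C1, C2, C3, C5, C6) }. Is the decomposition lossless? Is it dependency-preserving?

lossy but dependency-preserving

Lossless test: (C5, C6)⁺ = {C1, C2, C5, C6}, which is a superkey of neither fragment — lossy.
Dependency preservation: every FD's attributes lie within a single fragment, so each can be enforced locally — preserved.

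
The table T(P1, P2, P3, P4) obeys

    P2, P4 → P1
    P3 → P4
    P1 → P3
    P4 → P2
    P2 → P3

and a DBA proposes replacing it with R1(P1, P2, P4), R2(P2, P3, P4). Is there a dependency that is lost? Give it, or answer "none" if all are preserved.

none

P2, P4 → P1 lies within R1.
P3 → P4 lies within R2.
P1 → P3: restricted closure across fragments reaches P3.
P4 → P2 lies within R1.
P2 → P3 lies within R2.
Every dependency is enforceable on the fragments, so the decomposition is dependency-preserving.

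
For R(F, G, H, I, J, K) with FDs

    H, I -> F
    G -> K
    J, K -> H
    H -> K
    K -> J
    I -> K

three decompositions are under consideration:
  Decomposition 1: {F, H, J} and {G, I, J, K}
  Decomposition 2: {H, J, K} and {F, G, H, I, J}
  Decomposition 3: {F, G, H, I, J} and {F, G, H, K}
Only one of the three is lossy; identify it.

Decomposition 1

Decomposition 1: common = {J}, closure = {J} → lossy.
Decomposition 2: common = {H, J}, closure = {H, J, K} → lossless.
Decomposition 3: common = {F, G, H}, closure = {F, G, H, J, K} → lossless.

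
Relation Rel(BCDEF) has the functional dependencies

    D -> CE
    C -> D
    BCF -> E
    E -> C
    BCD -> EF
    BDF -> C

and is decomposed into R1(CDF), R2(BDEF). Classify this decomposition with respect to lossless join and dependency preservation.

Lossless test: (DF)⁺ = {CDEF}, which contains all of one fragment — lossless.
Dependency preservation: D → CE; BCF → E; E → C; BCD → EF; BDF → C are not contained in any single fragment, but the restricted closure of each left-hand side across the fragments still reaches the right-hand side; the remaining FDs each lie inside some fragment. All dependencies are preserved.

lossless and dependency-preserving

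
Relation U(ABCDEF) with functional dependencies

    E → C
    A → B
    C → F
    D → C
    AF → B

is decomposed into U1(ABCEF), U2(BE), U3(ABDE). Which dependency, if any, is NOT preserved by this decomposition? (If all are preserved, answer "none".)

Check D → C: no single fragment contains all of {CD}, and the restricted closure of {D} across the fragments never reaches {C}.
E → C is preserved.
A → B is preserved.
C → F is preserved.
AF → B is preserved.

D → C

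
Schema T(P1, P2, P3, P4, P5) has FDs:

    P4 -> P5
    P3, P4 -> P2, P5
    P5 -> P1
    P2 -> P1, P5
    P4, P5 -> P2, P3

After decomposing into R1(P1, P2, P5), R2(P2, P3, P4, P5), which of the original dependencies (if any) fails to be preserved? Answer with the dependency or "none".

P4 → P5 lies within R2.
P3, P4 → P2, P5 lies within R2.
P5 → P1 lies within R1.
P2 → P1, P5 lies within R1.
P4, P5 → P2, P3 lies within R2.
Every dependency is enforceable on the fragments, so the decomposition is dependency-preserving.

none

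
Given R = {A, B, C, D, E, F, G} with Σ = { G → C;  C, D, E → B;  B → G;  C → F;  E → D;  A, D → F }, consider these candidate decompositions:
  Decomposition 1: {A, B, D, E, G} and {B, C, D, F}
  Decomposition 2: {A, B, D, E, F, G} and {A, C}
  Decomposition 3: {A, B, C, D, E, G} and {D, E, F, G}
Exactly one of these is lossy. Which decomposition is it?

Decomposition 2

Decomposition 1: common = {B, D}, closure = {B, C, D, F, G} → lossless.
Decomposition 2: common = {A}, closure = {A} → lossy.
Decomposition 3: common = {D, E, G}, closure = {B, C, D, E, F, G} → lossless.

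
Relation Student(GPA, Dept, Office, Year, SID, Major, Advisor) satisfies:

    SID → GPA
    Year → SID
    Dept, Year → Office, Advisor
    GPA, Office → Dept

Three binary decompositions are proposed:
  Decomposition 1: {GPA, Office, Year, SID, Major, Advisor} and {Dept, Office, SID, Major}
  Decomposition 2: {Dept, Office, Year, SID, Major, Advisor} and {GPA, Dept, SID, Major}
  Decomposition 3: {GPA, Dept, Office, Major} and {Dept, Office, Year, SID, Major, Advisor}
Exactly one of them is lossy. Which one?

Decomposition 1: common = {Office, SID, Major}, closure = {GPA, Dept, Office, SID, Major} → lossless.
Decomposition 2: common = {Dept, SID, Major}, closure = {GPA, Dept, SID, Major} → lossless.
Decomposition 3: common = {Dept, Office, Major}, closure = {Dept, Office, Major} → lossy.

Decomposition 3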